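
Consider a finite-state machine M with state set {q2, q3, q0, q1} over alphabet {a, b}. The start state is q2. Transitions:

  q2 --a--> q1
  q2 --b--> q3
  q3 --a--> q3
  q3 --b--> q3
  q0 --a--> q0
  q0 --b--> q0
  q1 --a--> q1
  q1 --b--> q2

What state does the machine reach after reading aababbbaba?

q2 → q1 → q1 → q2 → q1 → q2 → q3 → q3 → q3 → q3 → q3

q3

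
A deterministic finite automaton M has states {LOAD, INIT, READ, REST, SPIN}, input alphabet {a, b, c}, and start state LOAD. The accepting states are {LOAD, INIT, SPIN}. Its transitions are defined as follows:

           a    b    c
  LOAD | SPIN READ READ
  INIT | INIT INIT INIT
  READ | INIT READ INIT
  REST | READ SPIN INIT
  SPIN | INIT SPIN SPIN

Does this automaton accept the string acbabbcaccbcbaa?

LOAD → SPIN → SPIN → SPIN → INIT → INIT → INIT → INIT → INIT → INIT → INIT → INIT → INIT → INIT → INIT → INIT
End state INIT is accepting.

Yes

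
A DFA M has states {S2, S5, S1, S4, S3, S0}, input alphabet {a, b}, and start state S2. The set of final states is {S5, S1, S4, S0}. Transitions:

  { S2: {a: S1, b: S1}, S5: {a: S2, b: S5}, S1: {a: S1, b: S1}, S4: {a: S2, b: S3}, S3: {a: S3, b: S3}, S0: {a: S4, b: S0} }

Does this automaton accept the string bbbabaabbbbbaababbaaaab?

Yes

S2 → S1 → S1 → S1 → S1 → S1 → S1 → S1 → S1 → S1 → S1 → S1 → S1 → S1 → S1 → S1 → S1 → S1 → S1 → S1 → S1 → S1 → S1 → S1
End state S1 is accepting.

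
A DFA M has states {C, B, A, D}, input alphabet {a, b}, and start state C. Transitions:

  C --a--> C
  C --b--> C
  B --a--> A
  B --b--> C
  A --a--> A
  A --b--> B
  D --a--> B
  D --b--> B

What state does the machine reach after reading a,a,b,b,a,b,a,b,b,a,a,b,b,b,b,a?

C

start at C
read 'a': C → C
read 'a': C → C
read 'b': C → C
read 'b': C → C
read 'a': C → C
read 'b': C → C
read 'a': C → C
read 'b': C → C
read 'b': C → C
read 'a': C → C
read 'a': C → C
read 'b': C → C
read 'b': C → C
read 'b': C → C
read 'b': C → C
read 'a': C → C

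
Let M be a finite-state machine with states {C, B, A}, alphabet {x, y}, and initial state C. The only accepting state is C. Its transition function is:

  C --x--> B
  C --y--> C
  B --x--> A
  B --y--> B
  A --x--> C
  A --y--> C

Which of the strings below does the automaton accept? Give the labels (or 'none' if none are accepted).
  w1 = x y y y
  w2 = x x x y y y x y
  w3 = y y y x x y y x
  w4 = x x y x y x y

w1: C → B → B → B → B  → end B, rejected
w2: C → B → A → C → C → C → C → B → B  → end B, rejected
w3: C → C → C → C → B → A → C → C → B  → end B, rejected
w4: C → B → A → C → B → B → A → C  → end C, accepted

w4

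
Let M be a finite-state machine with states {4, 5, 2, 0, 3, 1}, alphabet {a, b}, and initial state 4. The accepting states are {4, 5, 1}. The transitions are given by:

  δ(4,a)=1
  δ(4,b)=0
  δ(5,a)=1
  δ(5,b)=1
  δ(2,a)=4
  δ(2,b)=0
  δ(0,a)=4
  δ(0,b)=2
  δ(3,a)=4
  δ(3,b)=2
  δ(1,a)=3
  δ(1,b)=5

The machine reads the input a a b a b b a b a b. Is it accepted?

No

start at 4
read 'a': 4 → 1
read 'a': 1 → 3
read 'b': 3 → 2
read 'a': 2 → 4
read 'b': 4 → 0
read 'b': 0 → 2
read 'a': 2 → 4
read 'b': 4 → 0
read 'a': 0 → 4
read 'b': 4 → 0
End state 0 is not accepting.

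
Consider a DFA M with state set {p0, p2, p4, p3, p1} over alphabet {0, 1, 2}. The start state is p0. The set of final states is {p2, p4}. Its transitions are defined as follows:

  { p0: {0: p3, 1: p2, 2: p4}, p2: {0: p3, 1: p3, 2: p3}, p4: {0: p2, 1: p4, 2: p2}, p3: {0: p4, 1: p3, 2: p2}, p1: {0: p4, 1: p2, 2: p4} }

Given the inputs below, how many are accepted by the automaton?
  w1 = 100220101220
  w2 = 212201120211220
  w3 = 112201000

3

w1:
  start at p0
  read '1': p0 → p2
  read '0': p2 → p3
  read '0': p3 → p4
  read '2': p4 → p2
  read '2': p2 → p3
  read '0': p3 → p4
  read '1': p4 → p4
  read '0': p4 → p2
  read '1': p2 → p3
  read '2': p3 → p2
  read '2': p2 → p3
  read '0': p3 → p4
  end p4, accepted
w2:
  start at p0
  read '2': p0 → p4
  read '1': p4 → p4
  read '2': p4 → p2
  read '2': p2 → p3
  read '0': p3 → p4
  read '1': p4 → p4
  read '1': p4 → p4
  read '2': p4 → p2
  read '0': p2 → p3
  read '2': p3 → p2
  read '1': p2 → p3
  read '1': p3 → p3
  read '2': p3 → p2
  read '2': p2 → p3
  read '0': p3 → p4
  end p4, accepted
w3:
  start at p0
  read '1': p0 → p2
  read '1': p2 → p3
  read '2': p3 → p2
  read '2': p2 → p3
  read '0': p3 → p4
  read '1': p4 → p4
  read '0': p4 → p2
  read '0': p2 → p3
  read '0': p3 → p4
  end p4, accepted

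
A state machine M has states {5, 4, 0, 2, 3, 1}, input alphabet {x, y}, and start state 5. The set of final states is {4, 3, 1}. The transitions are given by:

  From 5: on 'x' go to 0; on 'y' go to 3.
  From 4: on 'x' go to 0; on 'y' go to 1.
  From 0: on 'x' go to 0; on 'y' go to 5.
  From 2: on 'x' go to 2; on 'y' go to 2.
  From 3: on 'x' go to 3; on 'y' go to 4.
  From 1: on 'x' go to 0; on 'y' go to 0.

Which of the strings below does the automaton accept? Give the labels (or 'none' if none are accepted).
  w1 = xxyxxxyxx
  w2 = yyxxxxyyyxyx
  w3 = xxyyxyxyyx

w1: 5 → 0 → 0 → 5 → 0 → 0 → 0 → 5 → 0 → 0  → end 0, rejected
w2: 5 → 3 → 4 → 0 → 0 → 0 → 0 → 5 → 3 → 4 → 0 → 5 → 0  → end 0, rejected
w3: 5 → 0 → 0 → 5 → 3 → 3 → 4 → 0 → 5 → 3 → 3  → end 3, accepted

w3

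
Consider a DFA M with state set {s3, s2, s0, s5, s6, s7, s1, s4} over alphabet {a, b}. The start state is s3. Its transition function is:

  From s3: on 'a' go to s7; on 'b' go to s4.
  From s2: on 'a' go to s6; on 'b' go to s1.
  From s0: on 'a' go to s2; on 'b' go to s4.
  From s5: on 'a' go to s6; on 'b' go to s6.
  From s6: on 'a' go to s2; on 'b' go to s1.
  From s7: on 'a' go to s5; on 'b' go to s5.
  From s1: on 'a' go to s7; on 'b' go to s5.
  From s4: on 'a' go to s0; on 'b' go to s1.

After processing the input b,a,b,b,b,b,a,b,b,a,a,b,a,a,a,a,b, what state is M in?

start at s3
read 'b': s3 → s4
read 'a': s4 → s0
read 'b': s0 → s4
read 'b': s4 → s1
read 'b': s1 → s5
read 'b': s5 → s6
read 'a': s6 → s2
read 'b': s2 → s1
read 'b': s1 → s5
read 'a': s5 → s6
read 'a': s6 → s2
read 'b': s2 → s1
read 'a': s1 → s7
read 'a': s7 → s5
read 'a': s5 → s6
read 'a': s6 → s2
read 'b': s2 → s1

s1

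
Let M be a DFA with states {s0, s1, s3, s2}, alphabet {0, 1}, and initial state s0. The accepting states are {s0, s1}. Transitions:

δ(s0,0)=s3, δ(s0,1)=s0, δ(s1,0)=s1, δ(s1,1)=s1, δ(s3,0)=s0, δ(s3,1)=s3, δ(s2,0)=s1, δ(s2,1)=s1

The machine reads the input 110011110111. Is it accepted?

No

Trace: s0 -1-> s0 -1-> s0 -0-> s3 -0-> s0 -1-> s0 -1-> s0 -1-> s0 -1-> s0 -0-> s3 -1-> s3 -1-> s3 -1-> s3
End state s3 is not accepting.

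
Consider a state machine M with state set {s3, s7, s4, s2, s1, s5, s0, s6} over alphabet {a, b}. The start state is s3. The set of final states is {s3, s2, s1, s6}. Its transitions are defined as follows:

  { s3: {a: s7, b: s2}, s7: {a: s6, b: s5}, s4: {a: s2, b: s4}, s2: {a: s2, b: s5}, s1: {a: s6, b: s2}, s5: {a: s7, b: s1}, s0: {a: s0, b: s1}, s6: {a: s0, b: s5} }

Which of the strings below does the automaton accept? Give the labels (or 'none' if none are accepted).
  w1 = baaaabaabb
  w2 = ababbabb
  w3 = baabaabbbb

w1, w2

w1: s3 → s2 → s2 → s2 → s2 → s2 → s5 → s7 → s6 → s5 → s1  → end s1, accepted
w2: s3 → s7 → s5 → s7 → s5 → s1 → s6 → s5 → s1  → end s1, accepted
w3: s3 → s2 → s2 → s2 → s5 → s7 → s6 → s5 → s1 → s2 → s5  → end s5, rejected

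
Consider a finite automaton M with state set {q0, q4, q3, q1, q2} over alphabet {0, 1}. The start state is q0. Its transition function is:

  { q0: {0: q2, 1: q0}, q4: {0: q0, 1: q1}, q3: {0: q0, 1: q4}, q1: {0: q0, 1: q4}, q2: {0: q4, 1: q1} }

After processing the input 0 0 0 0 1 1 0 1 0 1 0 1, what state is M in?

start at q0
read '0': q0 → q2
read '0': q2 → q4
read '0': q4 → q0
read '0': q0 → q2
read '1': q2 → q1
read '1': q1 → q4
read '0': q4 → q0
read '1': q0 → q0
read '0': q0 → q2
read '1': q2 → q1
read '0': q1 → q0
read '1': q0 → q0

q0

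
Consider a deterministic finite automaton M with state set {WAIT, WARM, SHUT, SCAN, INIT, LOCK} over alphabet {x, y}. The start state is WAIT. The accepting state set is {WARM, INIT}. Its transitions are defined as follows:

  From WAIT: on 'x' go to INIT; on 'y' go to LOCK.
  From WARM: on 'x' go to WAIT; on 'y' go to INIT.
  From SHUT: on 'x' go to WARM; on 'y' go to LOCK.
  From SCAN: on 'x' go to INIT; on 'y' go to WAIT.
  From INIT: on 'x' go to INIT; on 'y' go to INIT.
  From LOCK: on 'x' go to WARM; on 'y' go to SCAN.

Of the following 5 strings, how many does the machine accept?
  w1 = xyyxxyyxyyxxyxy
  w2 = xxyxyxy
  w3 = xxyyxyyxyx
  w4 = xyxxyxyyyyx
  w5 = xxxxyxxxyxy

w1:
  start at WAIT
  read 'x': WAIT → INIT
  read 'y': INIT → INIT
  read 'y': INIT → INIT
  read 'x': INIT → INIT
  read 'x': INIT → INIT
  read 'y': INIT → INIT
  read 'y': INIT → INIT
  read 'x': INIT → INIT
  read 'y': INIT → INIT
  read 'y': INIT → INIT
  read 'x': INIT → INIT
  read 'x': INIT → INIT
  read 'y': INIT → INIT
  read 'x': INIT → INIT
  read 'y': INIT → INIT
  end INIT, accepted
w2:
  start at WAIT
  read 'x': WAIT → INIT
  read 'x': INIT → INIT
  read 'y': INIT → INIT
  read 'x': INIT → INIT
  read 'y': INIT → INIT
  read 'x': INIT → INIT
  read 'y': INIT → INIT
  end INIT, accepted
w3:
  start at WAIT
  read 'x': WAIT → INIT
  read 'x': INIT → INIT
  read 'y': INIT → INIT
  read 'y': INIT → INIT
  read 'x': INIT → INIT
  read 'y': INIT → INIT
  read 'y': INIT → INIT
  read 'x': INIT → INIT
  read 'y': INIT → INIT
  read 'x': INIT → INIT
  end INIT, accepted
w4:
  start at WAIT
  read 'x': WAIT → INIT
  read 'y': INIT → INIT
  read 'x': INIT → INIT
  read 'x': INIT → INIT
  read 'y': INIT → INIT
  read 'x': INIT → INIT
  read 'y': INIT → INIT
  read 'y': INIT → INIT
  read 'y': INIT → INIT
  read 'y': INIT → INIT
  read 'x': INIT → INIT
  end INIT, accepted
w5:
  start at WAIT
  read 'x': WAIT → INIT
  read 'x': INIT → INIT
  read 'x': INIT → INIT
  read 'x': INIT → INIT
  read 'y': INIT → INIT
  read 'x': INIT → INIT
  read 'x': INIT → INIT
  read 'x': INIT → INIT
  read 'y': INIT → INIT
  read 'x': INIT → INIT
  read 'y': INIT → INIT
  end INIT, accepted

5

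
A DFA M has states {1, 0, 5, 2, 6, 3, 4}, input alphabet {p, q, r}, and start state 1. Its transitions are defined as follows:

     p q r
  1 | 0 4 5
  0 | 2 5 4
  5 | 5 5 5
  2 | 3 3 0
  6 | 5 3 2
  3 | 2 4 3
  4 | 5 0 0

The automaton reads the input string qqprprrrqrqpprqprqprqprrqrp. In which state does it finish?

Trace: 1 -q-> 4 -q-> 0 -p-> 2 -r-> 0 -p-> 2 -r-> 0 -r-> 4 -r-> 0 -q-> 5 -r-> 5 -q-> 5 -p-> 5 -p-> 5 -r-> 5 -q-> 5 -p-> 5 -r-> 5 -q-> 5 -p-> 5 -r-> 5 -q-> 5 -p-> 5 -r-> 5 -r-> 5 -q-> 5 -r-> 5 -p-> 5

5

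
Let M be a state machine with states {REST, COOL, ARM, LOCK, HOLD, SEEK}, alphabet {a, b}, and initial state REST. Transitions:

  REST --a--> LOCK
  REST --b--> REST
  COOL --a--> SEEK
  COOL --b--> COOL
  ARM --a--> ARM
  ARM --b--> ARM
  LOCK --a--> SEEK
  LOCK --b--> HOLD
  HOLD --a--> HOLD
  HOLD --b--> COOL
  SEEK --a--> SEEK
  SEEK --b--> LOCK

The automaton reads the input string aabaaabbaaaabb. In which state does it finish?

COOL

REST → LOCK → SEEK → LOCK → SEEK → SEEK → SEEK → LOCK → HOLD → HOLD → HOLD → HOLD → HOLD → COOL → COOL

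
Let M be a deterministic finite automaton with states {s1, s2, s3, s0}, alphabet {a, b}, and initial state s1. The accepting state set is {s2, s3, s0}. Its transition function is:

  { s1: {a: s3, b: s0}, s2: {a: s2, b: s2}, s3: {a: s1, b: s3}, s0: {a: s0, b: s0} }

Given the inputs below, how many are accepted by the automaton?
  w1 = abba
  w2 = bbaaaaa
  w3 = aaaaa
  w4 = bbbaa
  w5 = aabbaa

4

w1: s1 → s3 → s3 → s3 → s1  → end s1, rejected
w2: s1 → s0 → s0 → s0 → s0 → s0 → s0 → s0  → end s0, accepted
w3: s1 → s3 → s1 → s3 → s1 → s3  → end s3, accepted
w4: s1 → s0 → s0 → s0 → s0 → s0  → end s0, accepted
w5: s1 → s3 → s1 → s0 → s0 → s0 → s0  → end s0, accepted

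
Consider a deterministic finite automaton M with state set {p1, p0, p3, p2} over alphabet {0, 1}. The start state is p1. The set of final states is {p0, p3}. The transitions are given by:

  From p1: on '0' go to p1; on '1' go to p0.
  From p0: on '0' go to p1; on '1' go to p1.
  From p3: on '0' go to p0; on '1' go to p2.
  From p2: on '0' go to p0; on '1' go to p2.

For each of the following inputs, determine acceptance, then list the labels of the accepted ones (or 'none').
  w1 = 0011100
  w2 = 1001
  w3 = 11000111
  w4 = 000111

w1: p1 → p1 → p1 → p0 → p1 → p0 → p1 → p1  → end p1, rejected
w2: p1 → p0 → p1 → p1 → p0  → end p0, accepted
w3: p1 → p0 → p1 → p1 → p1 → p1 → p0 → p1 → p0  → end p0, accepted
w4: p1 → p1 → p1 → p1 → p0 → p1 → p0  → end p0, accepted

w2, w3, w4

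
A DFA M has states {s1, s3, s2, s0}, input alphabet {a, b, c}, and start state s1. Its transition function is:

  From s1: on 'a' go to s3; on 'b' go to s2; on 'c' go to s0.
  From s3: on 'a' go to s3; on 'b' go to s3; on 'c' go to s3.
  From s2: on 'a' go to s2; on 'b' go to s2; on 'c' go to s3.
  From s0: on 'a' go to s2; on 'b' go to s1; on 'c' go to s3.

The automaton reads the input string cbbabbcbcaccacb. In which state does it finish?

Trace: s1 -c-> s0 -b-> s1 -b-> s2 -a-> s2 -b-> s2 -b-> s2 -c-> s3 -b-> s3 -c-> s3 -a-> s3 -c-> s3 -c-> s3 -a-> s3 -c-> s3 -b-> s3

s3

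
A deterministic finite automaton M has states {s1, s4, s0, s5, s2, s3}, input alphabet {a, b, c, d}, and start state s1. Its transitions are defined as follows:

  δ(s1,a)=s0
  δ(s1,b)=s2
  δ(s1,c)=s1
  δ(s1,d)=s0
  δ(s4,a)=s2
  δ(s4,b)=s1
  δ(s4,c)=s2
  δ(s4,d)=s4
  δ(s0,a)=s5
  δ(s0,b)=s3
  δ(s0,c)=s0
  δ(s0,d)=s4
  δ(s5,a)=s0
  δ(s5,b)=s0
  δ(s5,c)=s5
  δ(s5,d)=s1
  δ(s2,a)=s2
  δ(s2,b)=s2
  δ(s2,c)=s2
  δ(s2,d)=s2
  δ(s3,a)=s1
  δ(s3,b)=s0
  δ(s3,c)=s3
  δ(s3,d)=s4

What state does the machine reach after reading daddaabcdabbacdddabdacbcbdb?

s2

start at s1
read 'd': s1 → s0
read 'a': s0 → s5
read 'd': s5 → s1
read 'd': s1 → s0
read 'a': s0 → s5
read 'a': s5 → s0
read 'b': s0 → s3
read 'c': s3 → s3
read 'd': s3 → s4
read 'a': s4 → s2
read 'b': s2 → s2
read 'b': s2 → s2
read 'a': s2 → s2
read 'c': s2 → s2
read 'd': s2 → s2
read 'd': s2 → s2
read 'd': s2 → s2
read 'a': s2 → s2
read 'b': s2 → s2
read 'd': s2 → s2
read 'a': s2 → s2
read 'c': s2 → s2
read 'b': s2 → s2
read 'c': s2 → s2
read 'b': s2 → s2
read 'd': s2 → s2
read 'b': s2 → s2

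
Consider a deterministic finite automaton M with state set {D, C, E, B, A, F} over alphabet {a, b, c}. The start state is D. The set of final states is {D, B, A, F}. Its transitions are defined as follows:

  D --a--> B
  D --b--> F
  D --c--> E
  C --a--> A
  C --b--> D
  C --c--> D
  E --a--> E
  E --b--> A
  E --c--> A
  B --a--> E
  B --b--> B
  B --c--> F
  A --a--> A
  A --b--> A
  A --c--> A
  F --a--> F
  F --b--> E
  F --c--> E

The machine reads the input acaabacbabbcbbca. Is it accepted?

Yes

start at D
read 'a': D → B
read 'c': B → F
read 'a': F → F
read 'a': F → F
read 'b': F → E
read 'a': E → E
read 'c': E → A
read 'b': A → A
read 'a': A → A
read 'b': A → A
read 'b': A → A
read 'c': A → A
read 'b': A → A
read 'b': A → A
read 'c': A → A
read 'a': A → A
End state A is accepting.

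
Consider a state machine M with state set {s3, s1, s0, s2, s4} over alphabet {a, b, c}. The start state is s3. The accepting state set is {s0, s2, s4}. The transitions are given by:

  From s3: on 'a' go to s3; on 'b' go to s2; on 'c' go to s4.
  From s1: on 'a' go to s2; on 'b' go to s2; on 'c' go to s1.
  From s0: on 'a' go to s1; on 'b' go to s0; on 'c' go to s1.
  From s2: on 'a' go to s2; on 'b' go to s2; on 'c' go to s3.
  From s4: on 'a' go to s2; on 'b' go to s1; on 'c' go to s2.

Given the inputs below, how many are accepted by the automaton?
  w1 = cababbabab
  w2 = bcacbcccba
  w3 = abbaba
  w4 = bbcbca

3

w1: s3 → s4 → s2 → s2 → s2 → s2 → s2 → s2 → s2 → s2 → s2  → end s2, accepted
w2: s3 → s2 → s3 → s3 → s4 → s1 → s1 → s1 → s1 → s2 → s2  → end s2, accepted
w3: s3 → s3 → s2 → s2 → s2 → s2 → s2  → end s2, accepted
w4: s3 → s2 → s2 → s3 → s2 → s3 → s3  → end s3, rejected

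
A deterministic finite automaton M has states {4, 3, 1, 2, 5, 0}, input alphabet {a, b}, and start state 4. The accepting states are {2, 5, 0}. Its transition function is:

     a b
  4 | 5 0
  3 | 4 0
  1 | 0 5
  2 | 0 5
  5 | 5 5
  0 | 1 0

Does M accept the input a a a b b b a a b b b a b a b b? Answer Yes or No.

Yes

4 → 5 → 5 → 5 → 5 → 5 → 5 → 5 → 5 → 5 → 5 → 5 → 5 → 5 → 5 → 5 → 5
End state 5 is accepting.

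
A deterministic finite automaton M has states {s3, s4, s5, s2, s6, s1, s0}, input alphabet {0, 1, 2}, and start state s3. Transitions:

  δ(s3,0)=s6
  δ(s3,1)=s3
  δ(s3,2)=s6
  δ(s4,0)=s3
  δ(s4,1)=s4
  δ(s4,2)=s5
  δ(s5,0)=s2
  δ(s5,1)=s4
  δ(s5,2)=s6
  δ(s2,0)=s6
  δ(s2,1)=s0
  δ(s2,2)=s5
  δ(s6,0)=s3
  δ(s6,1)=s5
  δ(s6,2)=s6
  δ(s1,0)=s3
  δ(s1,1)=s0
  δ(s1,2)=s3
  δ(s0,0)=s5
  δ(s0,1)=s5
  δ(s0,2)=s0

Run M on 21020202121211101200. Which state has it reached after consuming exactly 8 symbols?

Trace: s3 -2-> s6 -1-> s5 -0-> s2 -2-> s5 -0-> s2 -2-> s5 -0-> s2 -2-> s5
After 8 symbols: s5.

s5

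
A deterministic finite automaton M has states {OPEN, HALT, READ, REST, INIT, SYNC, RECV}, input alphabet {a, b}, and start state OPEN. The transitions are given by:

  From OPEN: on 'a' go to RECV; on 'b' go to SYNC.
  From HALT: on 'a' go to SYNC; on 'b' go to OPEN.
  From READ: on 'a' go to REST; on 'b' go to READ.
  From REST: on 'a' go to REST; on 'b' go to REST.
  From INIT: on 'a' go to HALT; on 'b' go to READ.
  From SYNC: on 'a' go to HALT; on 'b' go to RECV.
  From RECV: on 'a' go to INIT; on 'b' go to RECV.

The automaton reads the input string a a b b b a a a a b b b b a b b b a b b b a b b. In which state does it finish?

REST

start at OPEN
read 'a': OPEN → RECV
read 'a': RECV → INIT
read 'b': INIT → READ
read 'b': READ → READ
read 'b': READ → READ
read 'a': READ → REST
read 'a': REST → REST
read 'a': REST → REST
read 'a': REST → REST
read 'b': REST → REST
read 'b': REST → REST
read 'b': REST → REST
read 'b': REST → REST
read 'a': REST → REST
read 'b': REST → REST
read 'b': REST → REST
read 'b': REST → REST
read 'a': REST → REST
read 'b': REST → REST
read 'b': REST → REST
read 'b': REST → REST
read 'a': REST → REST
read 'b': REST → REST
read 'b': REST → REST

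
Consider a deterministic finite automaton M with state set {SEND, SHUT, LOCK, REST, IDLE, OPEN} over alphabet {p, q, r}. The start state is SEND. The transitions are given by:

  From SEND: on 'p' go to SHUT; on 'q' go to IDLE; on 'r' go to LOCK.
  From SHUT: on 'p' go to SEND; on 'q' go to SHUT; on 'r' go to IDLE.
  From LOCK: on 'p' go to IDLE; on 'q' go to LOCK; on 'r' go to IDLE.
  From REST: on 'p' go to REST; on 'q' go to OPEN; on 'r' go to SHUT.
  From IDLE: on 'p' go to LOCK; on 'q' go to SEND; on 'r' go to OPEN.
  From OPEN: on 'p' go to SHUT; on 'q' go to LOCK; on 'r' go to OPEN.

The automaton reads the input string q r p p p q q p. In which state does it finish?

SEND

Trace: SEND -q-> IDLE -r-> OPEN -p-> SHUT -p-> SEND -p-> SHUT -q-> SHUT -q-> SHUT -p-> SEND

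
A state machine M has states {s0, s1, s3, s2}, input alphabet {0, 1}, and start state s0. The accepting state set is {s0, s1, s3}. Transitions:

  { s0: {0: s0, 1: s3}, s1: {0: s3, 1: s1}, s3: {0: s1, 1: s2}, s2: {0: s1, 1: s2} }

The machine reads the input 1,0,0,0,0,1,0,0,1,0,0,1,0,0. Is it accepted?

start at s0
read '1': s0 → s3
read '0': s3 → s1
read '0': s1 → s3
read '0': s3 → s1
read '0': s1 → s3
read '1': s3 → s2
read '0': s2 → s1
read '0': s1 → s3
read '1': s3 → s2
read '0': s2 → s1
read '0': s1 → s3
read '1': s3 → s2
read '0': s2 → s1
read '0': s1 → s3
End state s3 is accepting.

Yes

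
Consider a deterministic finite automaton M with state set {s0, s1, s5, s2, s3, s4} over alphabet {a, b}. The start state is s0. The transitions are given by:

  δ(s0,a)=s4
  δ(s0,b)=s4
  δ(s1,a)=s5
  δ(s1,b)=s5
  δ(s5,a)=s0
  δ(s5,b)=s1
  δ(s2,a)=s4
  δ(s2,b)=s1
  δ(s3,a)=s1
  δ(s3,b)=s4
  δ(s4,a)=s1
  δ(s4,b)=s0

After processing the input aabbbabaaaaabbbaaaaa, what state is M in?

s0 → s4 → s1 → s5 → s1 → s5 → s0 → s4 → s1 → s5 → s0 → s4 → s1 → s5 → s1 → s5 → s0 → s4 → s1 → s5 → s0

s0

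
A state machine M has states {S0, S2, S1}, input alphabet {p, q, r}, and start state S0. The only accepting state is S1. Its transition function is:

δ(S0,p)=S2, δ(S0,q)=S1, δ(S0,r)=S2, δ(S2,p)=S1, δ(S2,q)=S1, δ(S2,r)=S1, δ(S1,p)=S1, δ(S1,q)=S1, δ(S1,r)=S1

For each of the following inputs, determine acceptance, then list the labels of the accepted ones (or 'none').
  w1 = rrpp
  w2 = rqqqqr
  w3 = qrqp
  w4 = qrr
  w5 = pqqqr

w1: S0 → S2 → S1 → S1 → S1  → end S1, accepted
w2: S0 → S2 → S1 → S1 → S1 → S1 → S1  → end S1, accepted
w3: S0 → S1 → S1 → S1 → S1  → end S1, accepted
w4: S0 → S1 → S1 → S1  → end S1, accepted
w5: S0 → S2 → S1 → S1 → S1 → S1  → end S1, accepted

w1, w2, w3, w4, w5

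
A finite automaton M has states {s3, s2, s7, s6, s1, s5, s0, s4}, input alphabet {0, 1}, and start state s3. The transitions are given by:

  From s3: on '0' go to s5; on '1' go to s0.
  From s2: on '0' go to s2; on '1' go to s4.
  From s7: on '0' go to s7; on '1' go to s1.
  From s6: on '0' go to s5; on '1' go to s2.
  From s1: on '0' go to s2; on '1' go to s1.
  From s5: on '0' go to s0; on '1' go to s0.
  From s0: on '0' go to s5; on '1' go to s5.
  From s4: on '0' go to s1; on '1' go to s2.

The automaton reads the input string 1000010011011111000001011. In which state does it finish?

s0

start at s3
read '1': s3 → s0
read '0': s0 → s5
read '0': s5 → s0
read '0': s0 → s5
read '0': s5 → s0
read '1': s0 → s5
read '0': s5 → s0
read '0': s0 → s5
read '1': s5 → s0
read '1': s0 → s5
read '0': s5 → s0
read '1': s0 → s5
read '1': s5 → s0
read '1': s0 → s5
read '1': s5 → s0
read '1': s0 → s5
read '0': s5 → s0
read '0': s0 → s5
read '0': s5 → s0
read '0': s0 → s5
read '0': s5 → s0
read '1': s0 → s5
read '0': s5 → s0
read '1': s0 → s5
read '1': s5 → s0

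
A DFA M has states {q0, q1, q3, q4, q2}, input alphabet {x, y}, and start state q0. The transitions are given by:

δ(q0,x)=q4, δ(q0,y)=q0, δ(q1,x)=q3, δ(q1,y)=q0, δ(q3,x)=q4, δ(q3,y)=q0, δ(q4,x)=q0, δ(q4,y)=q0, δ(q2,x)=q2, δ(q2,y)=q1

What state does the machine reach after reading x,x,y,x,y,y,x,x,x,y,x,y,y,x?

q4

Trace: q0 -x-> q4 -x-> q0 -y-> q0 -x-> q4 -y-> q0 -y-> q0 -x-> q4 -x-> q0 -x-> q4 -y-> q0 -x-> q4 -y-> q0 -y-> q0 -x-> q4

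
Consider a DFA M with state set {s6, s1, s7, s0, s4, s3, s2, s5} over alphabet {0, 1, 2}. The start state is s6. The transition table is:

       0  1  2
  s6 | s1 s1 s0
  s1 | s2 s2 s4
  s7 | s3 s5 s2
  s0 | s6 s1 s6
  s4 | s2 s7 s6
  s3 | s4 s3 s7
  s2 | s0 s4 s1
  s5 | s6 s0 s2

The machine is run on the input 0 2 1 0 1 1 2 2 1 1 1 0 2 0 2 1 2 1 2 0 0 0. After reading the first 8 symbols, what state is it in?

s2

start at s6
read '0': s6 → s1
read '2': s1 → s4
read '1': s4 → s7
read '0': s7 → s3
read '1': s3 → s3
read '1': s3 → s3
read '2': s3 → s7
read '2': s7 → s2
After 8 symbols: s2.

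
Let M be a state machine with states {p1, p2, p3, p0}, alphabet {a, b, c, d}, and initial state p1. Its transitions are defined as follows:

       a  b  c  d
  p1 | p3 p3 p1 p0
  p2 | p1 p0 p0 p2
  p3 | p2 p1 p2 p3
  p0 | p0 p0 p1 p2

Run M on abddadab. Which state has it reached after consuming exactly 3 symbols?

p0

p1 → p3 → p1 → p0
After 3 symbols: p0.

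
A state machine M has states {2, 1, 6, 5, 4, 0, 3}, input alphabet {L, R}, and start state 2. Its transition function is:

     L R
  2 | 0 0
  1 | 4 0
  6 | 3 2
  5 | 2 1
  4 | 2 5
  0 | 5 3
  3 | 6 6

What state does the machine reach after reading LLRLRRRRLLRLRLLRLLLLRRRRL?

2 → 0 → 5 → 1 → 4 → 5 → 1 → 0 → 3 → 6 → 3 → 6 → 3 → 6 → 3 → 6 → 2 → 0 → 5 → 2 → 0 → 3 → 6 → 2 → 0 → 5

5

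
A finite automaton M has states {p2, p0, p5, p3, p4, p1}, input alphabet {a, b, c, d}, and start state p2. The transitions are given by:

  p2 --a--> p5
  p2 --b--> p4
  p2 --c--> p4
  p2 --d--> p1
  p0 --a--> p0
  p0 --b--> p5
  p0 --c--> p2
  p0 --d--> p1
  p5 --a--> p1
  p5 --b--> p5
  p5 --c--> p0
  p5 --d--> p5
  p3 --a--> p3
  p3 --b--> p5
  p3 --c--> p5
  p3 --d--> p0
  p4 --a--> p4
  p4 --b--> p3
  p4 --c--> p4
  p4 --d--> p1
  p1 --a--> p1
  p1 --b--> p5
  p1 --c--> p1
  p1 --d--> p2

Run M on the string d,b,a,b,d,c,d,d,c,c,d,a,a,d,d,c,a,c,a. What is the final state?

p1

Trace: p2 -d-> p1 -b-> p5 -a-> p1 -b-> p5 -d-> p5 -c-> p0 -d-> p1 -d-> p2 -c-> p4 -c-> p4 -d-> p1 -a-> p1 -a-> p1 -d-> p2 -d-> p1 -c-> p1 -a-> p1 -c-> p1 -a-> p1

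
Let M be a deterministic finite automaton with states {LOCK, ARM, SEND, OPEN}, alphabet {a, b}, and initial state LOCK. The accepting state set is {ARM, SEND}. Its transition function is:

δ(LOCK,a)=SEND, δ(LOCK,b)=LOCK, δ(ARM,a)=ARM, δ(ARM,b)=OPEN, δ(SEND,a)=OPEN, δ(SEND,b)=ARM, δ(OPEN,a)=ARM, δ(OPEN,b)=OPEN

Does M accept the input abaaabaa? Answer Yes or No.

LOCK → SEND → ARM → ARM → ARM → ARM → OPEN → ARM → ARM
End state ARM is accepting.

Yes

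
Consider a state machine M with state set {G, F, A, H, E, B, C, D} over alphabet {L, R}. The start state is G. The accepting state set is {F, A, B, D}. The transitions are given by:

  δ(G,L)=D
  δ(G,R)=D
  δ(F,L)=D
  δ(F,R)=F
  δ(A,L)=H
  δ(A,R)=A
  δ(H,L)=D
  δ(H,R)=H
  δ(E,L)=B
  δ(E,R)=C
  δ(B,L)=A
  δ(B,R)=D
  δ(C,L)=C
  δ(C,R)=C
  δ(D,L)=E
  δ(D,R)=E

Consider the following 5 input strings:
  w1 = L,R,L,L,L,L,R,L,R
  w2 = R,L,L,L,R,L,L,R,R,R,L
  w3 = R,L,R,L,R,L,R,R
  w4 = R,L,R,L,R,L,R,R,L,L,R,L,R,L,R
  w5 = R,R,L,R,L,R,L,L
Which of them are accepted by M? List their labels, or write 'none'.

w1

w1: G → D → E → B → A → H → D → E → B → D  → end D, accepted
w2: G → D → E → B → A → A → H → D → E → C → C → C  → end C, rejected
w3: G → D → E → C → C → C → C → C → C  → end C, rejected
w4: G → D → E → C → C → C → C → C → C → C → C → C → C → C → C → C  → end C, rejected
w5: G → D → E → B → D → E → C → C → C  → end C, rejected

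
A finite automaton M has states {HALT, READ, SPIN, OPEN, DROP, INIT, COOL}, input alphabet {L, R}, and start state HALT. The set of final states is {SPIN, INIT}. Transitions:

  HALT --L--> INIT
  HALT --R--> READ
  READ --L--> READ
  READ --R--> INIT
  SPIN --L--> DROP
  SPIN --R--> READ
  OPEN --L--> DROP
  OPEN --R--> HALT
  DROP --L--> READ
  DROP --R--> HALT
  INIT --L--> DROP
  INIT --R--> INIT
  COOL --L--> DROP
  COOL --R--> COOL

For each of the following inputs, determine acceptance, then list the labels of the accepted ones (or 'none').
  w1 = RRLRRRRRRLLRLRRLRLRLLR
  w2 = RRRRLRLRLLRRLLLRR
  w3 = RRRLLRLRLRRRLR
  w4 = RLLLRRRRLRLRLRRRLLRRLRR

w2

w1:
  start at HALT
  read 'R': HALT → READ
  read 'R': READ → INIT
  read 'L': INIT → DROP
  read 'R': DROP → HALT
  read 'R': HALT → READ
  read 'R': READ → INIT
  read 'R': INIT → INIT
  read 'R': INIT → INIT
  read 'R': INIT → INIT
  read 'L': INIT → DROP
  read 'L': DROP → READ
  read 'R': READ → INIT
  read 'L': INIT → DROP
  read 'R': DROP → HALT
  read 'R': HALT → READ
  read 'L': READ → READ
  read 'R': READ → INIT
  read 'L': INIT → DROP
  read 'R': DROP → HALT
  read 'L': HALT → INIT
  read 'L': INIT → DROP
  read 'R': DROP → HALT
  end HALT, rejected
w2:
  start at HALT
  read 'R': HALT → READ
  read 'R': READ → INIT
  read 'R': INIT → INIT
  read 'R': INIT → INIT
  read 'L': INIT → DROP
  read 'R': DROP → HALT
  read 'L': HALT → INIT
  read 'R': INIT → INIT
  read 'L': INIT → DROP
  read 'L': DROP → READ
  read 'R': READ → INIT
  read 'R': INIT → INIT
  read 'L': INIT → DROP
  read 'L': DROP → READ
  read 'L': READ → READ
  read 'R': READ → INIT
  read 'R': INIT → INIT
  end INIT, accepted
w3:
  start at HALT
  read 'R': HALT → READ
  read 'R': READ → INIT
  read 'R': INIT → INIT
  read 'L': INIT → DROP
  read 'L': DROP → READ
  read 'R': READ → INIT
  read 'L': INIT → DROP
  read 'R': DROP → HALT
  read 'L': HALT → INIT
  read 'R': INIT → INIT
  read 'R': INIT → INIT
  read 'R': INIT → INIT
  read 'L': INIT → DROP
  read 'R': DROP → HALT
  end HALT, rejected
w4:
  start at HALT
  read 'R': HALT → READ
  read 'L': READ → READ
  read 'L': READ → READ
  read 'L': READ → READ
  read 'R': READ → INIT
  read 'R': INIT → INIT
  read 'R': INIT → INIT
  read 'R': INIT → INIT
  read 'L': INIT → DROP
  read 'R': DROP → HALT
  read 'L': HALT → INIT
  read 'R': INIT → INIT
  read 'L': INIT → DROP
  read 'R': DROP → HALT
  read 'R': HALT → READ
  read 'R': READ → INIT
  read 'L': INIT → DROP
  read 'L': DROP → READ
  read 'R': READ → INIT
  read 'R': INIT → INIT
  read 'L': INIT → DROP
  read 'R': DROP → HALT
  read 'R': HALT → READ
  end READ, rejected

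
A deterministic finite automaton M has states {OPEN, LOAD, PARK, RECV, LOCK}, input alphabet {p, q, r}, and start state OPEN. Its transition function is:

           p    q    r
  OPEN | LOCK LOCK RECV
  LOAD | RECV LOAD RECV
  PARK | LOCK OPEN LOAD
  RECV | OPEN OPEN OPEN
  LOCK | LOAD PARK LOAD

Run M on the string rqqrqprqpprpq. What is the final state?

OPEN → RECV → OPEN → LOCK → LOAD → LOAD → RECV → OPEN → LOCK → LOAD → RECV → OPEN → LOCK → PARK

PARK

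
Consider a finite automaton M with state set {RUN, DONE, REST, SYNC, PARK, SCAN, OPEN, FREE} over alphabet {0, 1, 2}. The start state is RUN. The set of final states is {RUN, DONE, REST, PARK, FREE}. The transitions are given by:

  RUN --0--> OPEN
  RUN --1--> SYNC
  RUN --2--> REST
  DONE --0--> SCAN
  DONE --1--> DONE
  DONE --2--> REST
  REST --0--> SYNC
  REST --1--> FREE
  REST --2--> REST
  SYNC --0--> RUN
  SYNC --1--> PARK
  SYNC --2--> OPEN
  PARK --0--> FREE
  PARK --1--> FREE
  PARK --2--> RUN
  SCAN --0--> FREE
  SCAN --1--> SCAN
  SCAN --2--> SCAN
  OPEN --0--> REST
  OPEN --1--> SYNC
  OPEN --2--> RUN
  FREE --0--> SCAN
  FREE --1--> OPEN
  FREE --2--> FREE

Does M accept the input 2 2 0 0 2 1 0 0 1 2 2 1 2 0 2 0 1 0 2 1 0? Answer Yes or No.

No

start at RUN
read '2': RUN → REST
read '2': REST → REST
read '0': REST → SYNC
read '0': SYNC → RUN
read '2': RUN → REST
read '1': REST → FREE
read '0': FREE → SCAN
read '0': SCAN → FREE
read '1': FREE → OPEN
read '2': OPEN → RUN
read '2': RUN → REST
read '1': REST → FREE
read '2': FREE → FREE
read '0': FREE → SCAN
read '2': SCAN → SCAN
read '0': SCAN → FREE
read '1': FREE → OPEN
read '0': OPEN → REST
read '2': REST → REST
read '1': REST → FREE
read '0': FREE → SCAN
End state SCAN is not accepting.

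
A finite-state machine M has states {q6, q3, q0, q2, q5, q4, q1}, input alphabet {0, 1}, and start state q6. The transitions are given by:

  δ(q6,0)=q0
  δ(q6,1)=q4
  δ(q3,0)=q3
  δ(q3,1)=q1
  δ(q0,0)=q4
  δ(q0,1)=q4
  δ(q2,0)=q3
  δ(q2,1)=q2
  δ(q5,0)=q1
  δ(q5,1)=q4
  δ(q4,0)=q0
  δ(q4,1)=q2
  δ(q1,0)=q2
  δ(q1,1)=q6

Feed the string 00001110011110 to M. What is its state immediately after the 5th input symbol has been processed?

q2

start at q6
read '0': q6 → q0
read '0': q0 → q4
read '0': q4 → q0
read '0': q0 → q4
read '1': q4 → q2
After 5 symbols: q2.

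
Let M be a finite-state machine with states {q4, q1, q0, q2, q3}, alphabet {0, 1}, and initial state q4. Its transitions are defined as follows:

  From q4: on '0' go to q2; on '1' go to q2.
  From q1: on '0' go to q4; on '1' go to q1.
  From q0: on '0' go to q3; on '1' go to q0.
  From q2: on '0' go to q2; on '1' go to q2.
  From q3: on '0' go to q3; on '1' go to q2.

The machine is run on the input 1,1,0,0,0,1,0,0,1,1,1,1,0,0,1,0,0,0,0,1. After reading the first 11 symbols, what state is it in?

start at q4
read '1': q4 → q2
read '1': q2 → q2
read '0': q2 → q2
read '0': q2 → q2
read '0': q2 → q2
read '1': q2 → q2
read '0': q2 → q2
read '0': q2 → q2
read '1': q2 → q2
read '1': q2 → q2
read '1': q2 → q2
After 11 symbols: q2.

q2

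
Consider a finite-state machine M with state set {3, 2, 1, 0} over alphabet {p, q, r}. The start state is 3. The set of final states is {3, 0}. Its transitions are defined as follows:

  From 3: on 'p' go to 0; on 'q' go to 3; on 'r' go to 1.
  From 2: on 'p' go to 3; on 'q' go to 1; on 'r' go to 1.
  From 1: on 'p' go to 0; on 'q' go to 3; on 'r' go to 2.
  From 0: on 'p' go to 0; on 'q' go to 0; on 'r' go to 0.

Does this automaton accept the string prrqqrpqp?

Yes

start at 3
read 'p': 3 → 0
read 'r': 0 → 0
read 'r': 0 → 0
read 'q': 0 → 0
read 'q': 0 → 0
read 'r': 0 → 0
read 'p': 0 → 0
read 'q': 0 → 0
read 'p': 0 → 0
End state 0 is accepting.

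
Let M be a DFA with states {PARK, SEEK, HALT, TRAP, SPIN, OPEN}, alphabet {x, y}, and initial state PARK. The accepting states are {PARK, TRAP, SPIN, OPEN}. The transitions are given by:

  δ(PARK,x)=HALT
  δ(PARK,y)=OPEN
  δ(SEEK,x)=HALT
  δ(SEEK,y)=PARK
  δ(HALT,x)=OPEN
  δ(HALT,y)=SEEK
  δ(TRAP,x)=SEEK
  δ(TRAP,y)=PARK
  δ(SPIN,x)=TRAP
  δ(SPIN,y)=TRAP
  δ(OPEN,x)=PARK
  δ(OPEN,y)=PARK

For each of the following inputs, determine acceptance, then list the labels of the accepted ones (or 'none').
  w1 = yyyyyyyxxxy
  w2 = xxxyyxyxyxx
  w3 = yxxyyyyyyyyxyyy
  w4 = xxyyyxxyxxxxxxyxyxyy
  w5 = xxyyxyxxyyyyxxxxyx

w1, w2, w3, w4

w1: Trace: PARK -y-> OPEN -y-> PARK -y-> OPEN -y-> PARK -y-> OPEN -y-> PARK -y-> OPEN -x-> PARK -x-> HALT -x-> OPEN -y-> PARK  → end PARK, accepted
w2: Trace: PARK -x-> HALT -x-> OPEN -x-> PARK -y-> OPEN -y-> PARK -x-> HALT -y-> SEEK -x-> HALT -y-> SEEK -x-> HALT -x-> OPEN  → end OPEN, accepted
w3: Trace: PARK -y-> OPEN -x-> PARK -x-> HALT -y-> SEEK -y-> PARK -y-> OPEN -y-> PARK -y-> OPEN -y-> PARK -y-> OPEN -y-> PARK -x-> HALT -y-> SEEK -y-> PARK -y-> OPEN  → end OPEN, accepted
w4: Trace: PARK -x-> HALT -x-> OPEN -y-> PARK -y-> OPEN -y-> PARK -x-> HALT -x-> OPEN -y-> PARK -x-> HALT -x-> OPEN -x-> PARK -x-> HALT -x-> OPEN -x-> PARK -y-> OPEN -x-> PARK -y-> OPEN -x-> PARK -y-> OPEN -y-> PARK  → end PARK, accepted
w5: Trace: PARK -x-> HALT -x-> OPEN -y-> PARK -y-> OPEN -x-> PARK -y-> OPEN -x-> PARK -x-> HALT -y-> SEEK -y-> PARK -y-> OPEN -y-> PARK -x-> HALT -x-> OPEN -x-> PARK -x-> HALT -y-> SEEK -x-> HALT  → end HALT, rejected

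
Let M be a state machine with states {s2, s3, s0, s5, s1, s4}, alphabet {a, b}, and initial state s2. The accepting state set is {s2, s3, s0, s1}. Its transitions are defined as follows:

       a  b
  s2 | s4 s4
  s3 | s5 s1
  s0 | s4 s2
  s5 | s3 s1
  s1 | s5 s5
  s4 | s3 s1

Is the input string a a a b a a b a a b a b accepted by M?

s2 → s4 → s3 → s5 → s1 → s5 → s3 → s1 → s5 → s3 → s1 → s5 → s1
End state s1 is accepting.

Yes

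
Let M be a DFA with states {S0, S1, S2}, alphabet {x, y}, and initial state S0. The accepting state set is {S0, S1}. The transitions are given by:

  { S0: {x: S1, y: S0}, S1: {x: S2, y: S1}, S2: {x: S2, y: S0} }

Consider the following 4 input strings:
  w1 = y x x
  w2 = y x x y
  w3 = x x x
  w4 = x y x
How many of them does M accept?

w1: S0 → S0 → S1 → S2  → end S2, rejected
w2: S0 → S0 → S1 → S2 → S0  → end S0, accepted
w3: S0 → S1 → S2 → S2  → end S2, rejected
w4: S0 → S1 → S1 → S2  → end S2, rejected

1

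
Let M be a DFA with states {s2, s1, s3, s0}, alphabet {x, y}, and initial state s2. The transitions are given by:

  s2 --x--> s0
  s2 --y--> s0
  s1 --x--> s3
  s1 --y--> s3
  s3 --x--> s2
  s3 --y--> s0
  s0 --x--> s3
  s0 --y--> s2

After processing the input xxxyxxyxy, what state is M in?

s0

Trace: s2 -x-> s0 -x-> s3 -x-> s2 -y-> s0 -x-> s3 -x-> s2 -y-> s0 -x-> s3 -y-> s0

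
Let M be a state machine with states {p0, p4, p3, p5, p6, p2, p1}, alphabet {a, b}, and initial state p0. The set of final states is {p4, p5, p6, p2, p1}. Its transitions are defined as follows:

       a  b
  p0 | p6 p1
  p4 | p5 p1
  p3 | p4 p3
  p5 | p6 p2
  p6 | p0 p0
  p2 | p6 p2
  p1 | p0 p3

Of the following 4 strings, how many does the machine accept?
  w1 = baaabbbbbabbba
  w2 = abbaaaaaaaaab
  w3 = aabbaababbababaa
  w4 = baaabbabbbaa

w1: Trace: p0 -b-> p1 -a-> p0 -a-> p6 -a-> p0 -b-> p1 -b-> p3 -b-> p3 -b-> p3 -b-> p3 -a-> p4 -b-> p1 -b-> p3 -b-> p3 -a-> p4  → end p4, accepted
w2: Trace: p0 -a-> p6 -b-> p0 -b-> p1 -a-> p0 -a-> p6 -a-> p0 -a-> p6 -a-> p0 -a-> p6 -a-> p0 -a-> p6 -a-> p0 -b-> p1  → end p1, accepted
w3: Trace: p0 -a-> p6 -a-> p0 -b-> p1 -b-> p3 -a-> p4 -a-> p5 -b-> p2 -a-> p6 -b-> p0 -b-> p1 -a-> p0 -b-> p1 -a-> p0 -b-> p1 -a-> p0 -a-> p6  → end p6, accepted
w4: Trace: p0 -b-> p1 -a-> p0 -a-> p6 -a-> p0 -b-> p1 -b-> p3 -a-> p4 -b-> p1 -b-> p3 -b-> p3 -a-> p4 -a-> p5  → end p5, accepted

4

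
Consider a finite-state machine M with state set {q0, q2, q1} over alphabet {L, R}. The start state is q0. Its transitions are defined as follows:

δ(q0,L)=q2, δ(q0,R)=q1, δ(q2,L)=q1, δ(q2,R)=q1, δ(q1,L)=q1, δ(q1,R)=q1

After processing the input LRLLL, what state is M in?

start at q0
read 'L': q0 → q2
read 'R': q2 → q1
read 'L': q1 → q1
read 'L': q1 → q1
read 'L': q1 → q1

q1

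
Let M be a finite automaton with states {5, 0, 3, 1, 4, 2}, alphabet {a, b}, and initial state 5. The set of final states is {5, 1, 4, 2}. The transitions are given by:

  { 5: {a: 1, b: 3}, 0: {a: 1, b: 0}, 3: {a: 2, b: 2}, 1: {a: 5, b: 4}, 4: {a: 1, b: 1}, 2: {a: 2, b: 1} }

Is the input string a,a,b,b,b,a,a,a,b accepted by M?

No

Trace: 5 -a-> 1 -a-> 5 -b-> 3 -b-> 2 -b-> 1 -a-> 5 -a-> 1 -a-> 5 -b-> 3
End state 3 is not accepting.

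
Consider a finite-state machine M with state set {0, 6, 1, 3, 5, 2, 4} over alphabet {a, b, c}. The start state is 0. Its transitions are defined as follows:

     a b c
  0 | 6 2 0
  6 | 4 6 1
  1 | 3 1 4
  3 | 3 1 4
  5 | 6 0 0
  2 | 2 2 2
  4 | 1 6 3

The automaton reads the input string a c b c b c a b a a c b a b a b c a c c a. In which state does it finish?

3

0 → 6 → 1 → 1 → 4 → 6 → 1 → 3 → 1 → 3 → 3 → 4 → 6 → 4 → 6 → 4 → 6 → 1 → 3 → 4 → 3 → 3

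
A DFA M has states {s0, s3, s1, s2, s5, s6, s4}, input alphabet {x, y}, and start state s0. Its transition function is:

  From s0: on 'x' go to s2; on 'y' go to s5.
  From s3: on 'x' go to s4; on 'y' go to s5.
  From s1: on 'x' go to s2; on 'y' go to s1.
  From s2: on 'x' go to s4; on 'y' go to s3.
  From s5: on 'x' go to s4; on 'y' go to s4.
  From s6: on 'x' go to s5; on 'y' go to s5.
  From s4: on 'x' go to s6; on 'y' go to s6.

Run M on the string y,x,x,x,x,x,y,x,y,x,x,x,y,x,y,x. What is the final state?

s0 → s5 → s4 → s6 → s5 → s4 → s6 → s5 → s4 → s6 → s5 → s4 → s6 → s5 → s4 → s6 → s5

s5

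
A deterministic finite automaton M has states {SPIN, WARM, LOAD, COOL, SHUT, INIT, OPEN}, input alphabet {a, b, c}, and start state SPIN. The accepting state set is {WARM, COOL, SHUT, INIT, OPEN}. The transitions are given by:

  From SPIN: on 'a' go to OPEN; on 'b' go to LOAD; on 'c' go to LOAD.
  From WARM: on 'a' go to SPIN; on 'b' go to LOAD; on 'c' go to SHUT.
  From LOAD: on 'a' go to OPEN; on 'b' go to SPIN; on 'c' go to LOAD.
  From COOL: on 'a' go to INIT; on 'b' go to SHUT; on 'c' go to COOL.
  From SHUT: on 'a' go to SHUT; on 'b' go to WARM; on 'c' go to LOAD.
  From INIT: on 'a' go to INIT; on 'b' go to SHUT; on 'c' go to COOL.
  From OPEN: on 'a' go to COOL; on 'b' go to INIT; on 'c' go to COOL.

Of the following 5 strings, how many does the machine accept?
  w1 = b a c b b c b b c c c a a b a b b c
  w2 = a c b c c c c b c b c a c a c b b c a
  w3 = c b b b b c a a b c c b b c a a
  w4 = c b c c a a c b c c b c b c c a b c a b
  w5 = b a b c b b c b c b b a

w1: SPIN → LOAD → OPEN → COOL → SHUT → WARM → SHUT → WARM → LOAD → LOAD → LOAD → LOAD → OPEN → COOL → SHUT → SHUT → WARM → LOAD → LOAD  → end LOAD, rejected
w2: SPIN → OPEN → COOL → SHUT → LOAD → LOAD → LOAD → LOAD → SPIN → LOAD → SPIN → LOAD → OPEN → COOL → INIT → COOL → SHUT → WARM → SHUT → SHUT  → end SHUT, accepted
w3: SPIN → LOAD → SPIN → LOAD → SPIN → LOAD → LOAD → OPEN → COOL → SHUT → LOAD → LOAD → SPIN → LOAD → LOAD → OPEN → COOL  → end COOL, accepted
w4: SPIN → LOAD → SPIN → LOAD → LOAD → OPEN → COOL → COOL → SHUT → LOAD → LOAD → SPIN → LOAD → SPIN → LOAD → LOAD → OPEN → INIT → COOL → INIT → SHUT  → end SHUT, accepted
w5: SPIN → LOAD → OPEN → INIT → COOL → SHUT → WARM → SHUT → WARM → SHUT → WARM → LOAD → OPEN  → end OPEN, accepted

4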